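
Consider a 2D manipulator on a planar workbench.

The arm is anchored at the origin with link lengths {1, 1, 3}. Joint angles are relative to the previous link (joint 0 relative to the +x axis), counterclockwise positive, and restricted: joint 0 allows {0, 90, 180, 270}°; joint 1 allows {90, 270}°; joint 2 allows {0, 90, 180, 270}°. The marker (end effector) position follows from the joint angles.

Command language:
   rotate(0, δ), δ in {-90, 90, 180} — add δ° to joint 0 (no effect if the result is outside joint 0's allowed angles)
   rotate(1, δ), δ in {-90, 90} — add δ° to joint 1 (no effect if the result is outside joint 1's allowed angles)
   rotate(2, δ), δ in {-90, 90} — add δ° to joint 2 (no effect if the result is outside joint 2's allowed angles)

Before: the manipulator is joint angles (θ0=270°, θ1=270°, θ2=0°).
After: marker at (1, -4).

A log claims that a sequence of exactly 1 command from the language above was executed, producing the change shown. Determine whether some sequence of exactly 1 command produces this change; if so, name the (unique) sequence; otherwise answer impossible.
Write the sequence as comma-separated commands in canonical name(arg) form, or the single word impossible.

t0: joint angles (θ0=270°, θ1=270°, θ2=0°)
1. rotate(0, 90) → joint angles (θ0=0°, θ1=270°, θ2=0°)
all 7 alternatives checked — unique.

rotate(0, 90)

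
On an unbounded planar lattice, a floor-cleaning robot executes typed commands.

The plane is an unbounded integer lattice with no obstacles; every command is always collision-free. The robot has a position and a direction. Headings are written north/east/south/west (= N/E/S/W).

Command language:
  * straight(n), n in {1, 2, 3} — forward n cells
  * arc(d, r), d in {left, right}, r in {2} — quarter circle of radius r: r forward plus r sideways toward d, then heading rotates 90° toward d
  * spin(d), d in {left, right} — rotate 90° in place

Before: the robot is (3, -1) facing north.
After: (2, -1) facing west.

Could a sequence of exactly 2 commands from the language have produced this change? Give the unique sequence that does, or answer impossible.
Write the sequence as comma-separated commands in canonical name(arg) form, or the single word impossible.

key: order matters: swapping spin(left) and straight(1) lands elsewhere
initial: (3, -1) facing north
[1] after spin(left): (3, -1) facing west
[2] after straight(1): (2, -1) facing west
all 49 alternatives checked — unique.

spin(left), straight(1)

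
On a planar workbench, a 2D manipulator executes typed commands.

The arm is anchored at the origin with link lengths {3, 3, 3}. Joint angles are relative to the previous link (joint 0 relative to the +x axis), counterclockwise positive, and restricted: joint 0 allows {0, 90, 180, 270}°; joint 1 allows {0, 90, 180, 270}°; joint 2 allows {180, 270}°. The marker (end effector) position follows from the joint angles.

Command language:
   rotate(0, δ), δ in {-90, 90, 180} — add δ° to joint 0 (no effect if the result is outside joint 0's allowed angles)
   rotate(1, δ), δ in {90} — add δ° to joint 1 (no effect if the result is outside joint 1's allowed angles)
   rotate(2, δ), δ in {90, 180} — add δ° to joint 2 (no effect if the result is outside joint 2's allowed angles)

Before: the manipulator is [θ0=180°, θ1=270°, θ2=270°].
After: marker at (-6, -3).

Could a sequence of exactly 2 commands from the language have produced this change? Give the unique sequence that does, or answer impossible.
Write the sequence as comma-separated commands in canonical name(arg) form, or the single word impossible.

rotate(1, 90), rotate(1, 90)

from: [θ0=180°, θ1=270°, θ2=270°]
t=1 rotate(1, 90) ⇒ [θ0=180°, θ1=0°, θ2=270°]
t=2 rotate(1, 90) ⇒ [θ0=180°, θ1=90°, θ2=270°]
uniquely the one of 36 2-step routes that fits.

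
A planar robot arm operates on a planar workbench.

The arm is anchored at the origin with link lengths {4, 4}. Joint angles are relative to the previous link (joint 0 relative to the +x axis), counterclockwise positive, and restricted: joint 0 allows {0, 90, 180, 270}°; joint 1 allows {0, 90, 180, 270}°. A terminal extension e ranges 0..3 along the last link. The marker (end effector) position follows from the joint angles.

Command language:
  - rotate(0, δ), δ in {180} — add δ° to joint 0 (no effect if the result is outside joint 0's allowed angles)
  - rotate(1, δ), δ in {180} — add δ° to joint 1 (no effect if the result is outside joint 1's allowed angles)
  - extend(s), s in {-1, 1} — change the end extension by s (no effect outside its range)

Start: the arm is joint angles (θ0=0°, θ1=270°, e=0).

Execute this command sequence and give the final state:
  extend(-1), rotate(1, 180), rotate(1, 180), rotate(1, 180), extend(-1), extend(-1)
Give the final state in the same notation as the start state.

joint angles (θ0=0°, θ1=90°, e=0)

begin: joint angles (θ0=0°, θ1=270°, e=0)
t=1 extend(-1) ⇒ joint angles (θ0=0°, θ1=270°, e=0)
t=2 rotate(1, 180) ⇒ joint angles (θ0=0°, θ1=90°, e=0)
t=3 rotate(1, 180) ⇒ joint angles (θ0=0°, θ1=270°, e=0)
t=4 rotate(1, 180) ⇒ joint angles (θ0=0°, θ1=90°, e=0)
t=5 extend(-1) ⇒ joint angles (θ0=0°, θ1=90°, e=0)
t=6 extend(-1) ⇒ joint angles (θ0=0°, θ1=90°, e=0)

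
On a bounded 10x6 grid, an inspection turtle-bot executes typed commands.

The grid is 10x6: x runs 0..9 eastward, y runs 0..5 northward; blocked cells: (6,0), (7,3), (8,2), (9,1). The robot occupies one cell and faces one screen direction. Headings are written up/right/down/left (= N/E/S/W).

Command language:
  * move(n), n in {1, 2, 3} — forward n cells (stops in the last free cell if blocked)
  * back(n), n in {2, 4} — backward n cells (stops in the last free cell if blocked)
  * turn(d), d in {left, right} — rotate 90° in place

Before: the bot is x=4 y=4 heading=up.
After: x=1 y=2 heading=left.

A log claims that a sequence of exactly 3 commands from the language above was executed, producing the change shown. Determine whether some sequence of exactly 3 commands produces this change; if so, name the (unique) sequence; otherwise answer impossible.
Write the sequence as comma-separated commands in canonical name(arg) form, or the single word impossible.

key: running move(3) before back(2) would end elsewhere — order is forced
t0: x=4 y=4 heading=up
[1] after back(2): x=4 y=2 heading=up
[2] after turn(left): x=4 y=2 heading=left
[3] after move(3): x=1 y=2 heading=left
no rival 3-sequence matches.

back(2), turn(left), move(3)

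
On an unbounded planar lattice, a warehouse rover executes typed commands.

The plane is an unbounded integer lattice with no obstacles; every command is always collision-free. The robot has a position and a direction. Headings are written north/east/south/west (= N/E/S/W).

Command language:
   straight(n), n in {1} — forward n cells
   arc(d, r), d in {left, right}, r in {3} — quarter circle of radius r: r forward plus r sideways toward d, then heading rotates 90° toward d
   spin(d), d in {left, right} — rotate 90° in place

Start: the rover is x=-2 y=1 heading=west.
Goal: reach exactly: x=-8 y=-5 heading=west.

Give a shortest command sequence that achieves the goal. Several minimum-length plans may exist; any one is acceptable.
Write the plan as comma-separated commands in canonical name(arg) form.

arc(left, 3), arc(right, 3)

t0: x=-2 y=1 heading=west
1. arc(left, 3) → x=-5 y=-2 heading=south
2. arc(right, 3) → x=-8 y=-5 heading=west
no 1-step plan works, so 2 is optimal.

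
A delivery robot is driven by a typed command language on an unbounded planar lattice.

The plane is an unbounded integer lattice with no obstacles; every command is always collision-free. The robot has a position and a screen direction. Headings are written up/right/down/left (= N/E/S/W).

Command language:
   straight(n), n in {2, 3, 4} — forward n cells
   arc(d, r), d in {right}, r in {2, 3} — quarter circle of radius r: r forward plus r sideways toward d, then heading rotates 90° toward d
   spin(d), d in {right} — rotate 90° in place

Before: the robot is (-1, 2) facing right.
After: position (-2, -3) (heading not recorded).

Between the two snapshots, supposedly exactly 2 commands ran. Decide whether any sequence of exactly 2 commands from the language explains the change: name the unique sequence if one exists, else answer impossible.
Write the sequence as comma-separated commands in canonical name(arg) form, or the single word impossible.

key: running arc(right, 3) before arc(right, 2) would end elsewhere — order is forced
t0: (-1, 2) facing right
t=1 arc(right, 2) ⇒ (1, 0) facing down
t=2 arc(right, 3) ⇒ (-2, -3) facing left
uniquely the one of 36 2-step routes that fits.

arc(right, 2), arc(right, 3)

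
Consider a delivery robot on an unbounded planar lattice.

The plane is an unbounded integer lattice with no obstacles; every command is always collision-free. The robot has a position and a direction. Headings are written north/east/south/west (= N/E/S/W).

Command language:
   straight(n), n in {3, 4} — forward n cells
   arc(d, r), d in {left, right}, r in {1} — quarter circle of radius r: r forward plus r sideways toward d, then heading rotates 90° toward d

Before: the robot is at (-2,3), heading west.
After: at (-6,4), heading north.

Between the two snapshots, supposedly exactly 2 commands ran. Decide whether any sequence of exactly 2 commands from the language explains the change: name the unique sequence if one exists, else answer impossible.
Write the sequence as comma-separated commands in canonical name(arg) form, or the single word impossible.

key: running arc(right, 1) before straight(3) would end elsewhere — order is forced
from: at (-2,3), heading west
[1] after straight(3): at (-5,3), heading west
[2] after arc(right, 1): at (-6,4), heading north
all 16 alternatives checked — unique.

straight(3), arc(right, 1)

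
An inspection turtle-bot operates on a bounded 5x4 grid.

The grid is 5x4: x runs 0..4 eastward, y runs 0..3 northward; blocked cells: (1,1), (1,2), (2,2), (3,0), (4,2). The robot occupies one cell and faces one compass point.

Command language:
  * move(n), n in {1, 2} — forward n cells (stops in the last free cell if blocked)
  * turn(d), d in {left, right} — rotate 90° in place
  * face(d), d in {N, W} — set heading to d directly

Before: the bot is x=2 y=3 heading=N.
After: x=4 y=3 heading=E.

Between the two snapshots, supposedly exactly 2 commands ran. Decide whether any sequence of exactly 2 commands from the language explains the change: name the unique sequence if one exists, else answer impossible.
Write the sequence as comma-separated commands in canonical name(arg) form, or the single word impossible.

turn(right), move(2)

key: order matters: swapping turn(right) and move(2) lands elsewhere
t0: x=2 y=3 heading=N
1. turn(right) → x=2 y=3 heading=E
2. move(2) → x=4 y=3 heading=E
uniquely the one of 36 2-step routes that fits.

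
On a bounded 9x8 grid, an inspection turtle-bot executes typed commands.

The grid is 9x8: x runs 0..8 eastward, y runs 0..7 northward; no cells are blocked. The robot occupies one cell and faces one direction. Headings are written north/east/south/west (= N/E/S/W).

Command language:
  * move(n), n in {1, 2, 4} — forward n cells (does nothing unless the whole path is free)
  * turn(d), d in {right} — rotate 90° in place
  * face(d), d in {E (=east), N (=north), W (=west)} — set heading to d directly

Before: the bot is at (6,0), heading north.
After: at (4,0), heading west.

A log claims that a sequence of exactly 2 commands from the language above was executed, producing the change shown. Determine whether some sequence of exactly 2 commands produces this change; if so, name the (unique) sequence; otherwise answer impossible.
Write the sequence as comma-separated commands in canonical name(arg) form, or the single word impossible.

face(W), move(2)

key: order matters: swapping face(W) and move(2) lands elsewhere
begin: at (6,0), heading north
[1] after face(W): at (6,0), heading west
[2] after move(2): at (4,0), heading west
uniquely the one of 49 2-step routes that fits.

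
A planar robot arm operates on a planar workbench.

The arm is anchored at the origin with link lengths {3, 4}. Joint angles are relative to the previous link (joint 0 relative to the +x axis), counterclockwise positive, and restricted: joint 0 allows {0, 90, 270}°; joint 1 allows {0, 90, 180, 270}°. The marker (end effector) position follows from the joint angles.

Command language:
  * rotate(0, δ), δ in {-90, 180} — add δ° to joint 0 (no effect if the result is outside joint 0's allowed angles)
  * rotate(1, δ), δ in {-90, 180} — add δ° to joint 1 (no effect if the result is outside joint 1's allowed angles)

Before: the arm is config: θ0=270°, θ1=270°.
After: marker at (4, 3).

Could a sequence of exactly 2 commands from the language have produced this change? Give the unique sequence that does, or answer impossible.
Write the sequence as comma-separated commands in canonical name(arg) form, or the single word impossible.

key: running rotate(0, 180) before rotate(0, -90) would end elsewhere — order is forced
begin: config: θ0=270°, θ1=270°
[1] after rotate(0, -90): config: θ0=270°, θ1=270°
[2] after rotate(0, 180): config: θ0=90°, θ1=270°
uniquely the one of 16 2-step routes that fits.

rotate(0, -90), rotate(0, 180)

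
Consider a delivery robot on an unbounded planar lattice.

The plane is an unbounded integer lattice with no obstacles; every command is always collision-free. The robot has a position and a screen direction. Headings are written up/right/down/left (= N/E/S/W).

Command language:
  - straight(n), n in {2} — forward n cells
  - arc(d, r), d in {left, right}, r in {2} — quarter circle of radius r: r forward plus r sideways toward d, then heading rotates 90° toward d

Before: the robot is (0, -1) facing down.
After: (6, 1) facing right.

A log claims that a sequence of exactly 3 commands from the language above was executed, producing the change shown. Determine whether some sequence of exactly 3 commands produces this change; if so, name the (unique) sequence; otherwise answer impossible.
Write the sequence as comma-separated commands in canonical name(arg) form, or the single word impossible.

arc(left, 2), arc(left, 2), arc(right, 2)

key: position moved to (6,1) AND the heading swung to E — translation plus rotation needed
from: (0, -1) facing down
1. arc(left, 2) → (2, -3) facing right
2. arc(left, 2) → (4, -1) facing up
3. arc(right, 2) → (6, 1) facing right
all 27 alternatives checked — unique.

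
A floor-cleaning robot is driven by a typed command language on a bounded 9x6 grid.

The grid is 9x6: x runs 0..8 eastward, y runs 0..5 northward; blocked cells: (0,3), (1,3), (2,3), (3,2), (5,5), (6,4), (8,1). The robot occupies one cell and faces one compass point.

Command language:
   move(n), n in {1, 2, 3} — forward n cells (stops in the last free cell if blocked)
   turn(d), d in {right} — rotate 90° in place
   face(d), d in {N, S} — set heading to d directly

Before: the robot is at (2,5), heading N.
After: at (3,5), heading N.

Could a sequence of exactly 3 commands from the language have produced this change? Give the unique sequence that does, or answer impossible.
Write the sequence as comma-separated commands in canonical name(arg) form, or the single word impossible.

turn(right), move(1), face(N)

key: order matters: swapping turn(right) and face(N) lands elsewhere
t0: at (2,5), heading N
[1] after turn(right): at (2,5), heading E
[2] after move(1): at (3,5), heading E
[3] after face(N): at (3,5), heading N
uniquely the one of 216 3-step routes that fits.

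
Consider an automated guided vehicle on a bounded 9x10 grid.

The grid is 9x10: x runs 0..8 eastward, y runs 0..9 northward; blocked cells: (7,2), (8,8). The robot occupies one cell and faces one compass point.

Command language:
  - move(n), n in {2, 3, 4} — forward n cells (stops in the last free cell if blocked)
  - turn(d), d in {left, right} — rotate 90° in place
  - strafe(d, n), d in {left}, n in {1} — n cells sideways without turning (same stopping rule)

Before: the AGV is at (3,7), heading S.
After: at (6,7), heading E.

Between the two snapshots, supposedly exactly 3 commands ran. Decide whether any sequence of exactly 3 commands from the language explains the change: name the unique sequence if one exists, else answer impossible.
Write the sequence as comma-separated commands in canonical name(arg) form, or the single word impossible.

strafe(left, 1), turn(left), move(2)

key: position moved to (6,7) AND the heading swung to E — translation plus rotation needed
initial: at (3,7), heading S
t=1 strafe(left, 1) ⇒ at (4,7), heading S
t=2 turn(left) ⇒ at (4,7), heading E
t=3 move(2) ⇒ at (6,7), heading E
uniquely the one of 216 3-step routes that fits.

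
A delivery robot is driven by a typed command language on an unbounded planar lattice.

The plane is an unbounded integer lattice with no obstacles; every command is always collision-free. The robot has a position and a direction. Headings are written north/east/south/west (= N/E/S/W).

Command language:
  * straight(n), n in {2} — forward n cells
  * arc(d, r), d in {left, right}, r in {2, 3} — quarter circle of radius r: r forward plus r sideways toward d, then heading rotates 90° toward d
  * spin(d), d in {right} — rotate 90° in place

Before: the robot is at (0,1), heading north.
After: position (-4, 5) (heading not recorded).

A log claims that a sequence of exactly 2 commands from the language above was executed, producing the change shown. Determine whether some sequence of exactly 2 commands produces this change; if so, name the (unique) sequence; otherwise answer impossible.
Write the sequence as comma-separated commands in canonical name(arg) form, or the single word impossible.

arc(left, 2), arc(right, 2)

key: order matters: swapping arc(left, 2) and arc(right, 2) lands elsewhere
start: at (0,1), heading north
step 1 (arc(left, 2)): at (-2,3), heading west
step 2 (arc(right, 2)): at (-4,5), heading north
no rival 2-sequence matches.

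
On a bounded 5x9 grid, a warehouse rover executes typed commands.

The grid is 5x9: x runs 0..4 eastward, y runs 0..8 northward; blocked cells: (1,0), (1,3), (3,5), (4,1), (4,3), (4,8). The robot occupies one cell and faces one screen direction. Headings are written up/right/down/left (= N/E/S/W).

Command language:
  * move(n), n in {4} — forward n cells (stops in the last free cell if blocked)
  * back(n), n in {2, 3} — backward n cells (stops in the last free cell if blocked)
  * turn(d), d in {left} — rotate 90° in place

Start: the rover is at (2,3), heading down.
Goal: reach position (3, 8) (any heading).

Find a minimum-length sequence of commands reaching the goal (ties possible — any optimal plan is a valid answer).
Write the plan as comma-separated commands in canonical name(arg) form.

back(2), back(3), turn(left), move(4)

begin: at (2,3), heading down
t=1 back(2) ⇒ at (2,5), heading down
t=2 back(3) ⇒ at (2,8), heading down
t=3 turn(left) ⇒ at (2,8), heading right
t=4 move(4) ⇒ at (3,8), heading right
nothing shorter than 4 reaches the goal.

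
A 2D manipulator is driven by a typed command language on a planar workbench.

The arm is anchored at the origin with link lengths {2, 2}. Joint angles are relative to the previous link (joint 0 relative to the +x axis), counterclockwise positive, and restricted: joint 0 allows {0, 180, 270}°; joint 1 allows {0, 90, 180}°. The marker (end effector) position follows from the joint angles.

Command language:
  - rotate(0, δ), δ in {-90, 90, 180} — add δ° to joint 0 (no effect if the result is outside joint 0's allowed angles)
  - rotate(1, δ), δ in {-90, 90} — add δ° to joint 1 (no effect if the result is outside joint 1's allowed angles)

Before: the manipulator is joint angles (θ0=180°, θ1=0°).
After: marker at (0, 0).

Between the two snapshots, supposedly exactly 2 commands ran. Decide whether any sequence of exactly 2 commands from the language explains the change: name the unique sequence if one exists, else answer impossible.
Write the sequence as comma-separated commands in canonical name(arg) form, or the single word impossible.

rotate(1, 90), rotate(1, 90)

from: joint angles (θ0=180°, θ1=0°)
step 1 (rotate(1, 90)): joint angles (θ0=180°, θ1=90°)
step 2 (rotate(1, 90)): joint angles (θ0=180°, θ1=180°)
uniquely the one of 25 2-step routes that fits.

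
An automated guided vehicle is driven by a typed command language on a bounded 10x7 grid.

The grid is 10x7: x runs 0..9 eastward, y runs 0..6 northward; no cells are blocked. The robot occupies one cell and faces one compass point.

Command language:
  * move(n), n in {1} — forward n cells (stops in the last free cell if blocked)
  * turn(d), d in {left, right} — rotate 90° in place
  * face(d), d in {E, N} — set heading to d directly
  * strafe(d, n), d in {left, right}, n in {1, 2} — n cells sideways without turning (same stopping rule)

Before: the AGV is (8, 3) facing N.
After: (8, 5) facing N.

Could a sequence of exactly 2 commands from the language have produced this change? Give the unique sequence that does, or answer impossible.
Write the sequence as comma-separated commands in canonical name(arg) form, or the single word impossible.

move(1), move(1)

key: heading stays N — no command in the sequence turns
t0: (8, 3) facing N
step 1 (move(1)): (8, 4) facing N
step 2 (move(1)): (8, 5) facing N
no rival 2-sequence matches.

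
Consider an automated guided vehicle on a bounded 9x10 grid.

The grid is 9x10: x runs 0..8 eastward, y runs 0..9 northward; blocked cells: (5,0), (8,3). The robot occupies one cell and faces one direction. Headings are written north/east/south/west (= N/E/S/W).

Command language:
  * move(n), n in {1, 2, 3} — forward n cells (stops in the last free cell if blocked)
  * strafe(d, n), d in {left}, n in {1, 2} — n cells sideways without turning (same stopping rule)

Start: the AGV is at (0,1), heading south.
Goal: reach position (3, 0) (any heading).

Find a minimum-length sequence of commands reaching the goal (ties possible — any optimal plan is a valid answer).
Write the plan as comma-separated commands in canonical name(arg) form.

move(2), strafe(left, 2), strafe(left, 1)

t0: at (0,1), heading south
[1] after move(2): at (0,0), heading south
[2] after strafe(left, 2): at (2,0), heading south
[3] after strafe(left, 1): at (3,0), heading south
no 2-step plan works, so 3 is optimal.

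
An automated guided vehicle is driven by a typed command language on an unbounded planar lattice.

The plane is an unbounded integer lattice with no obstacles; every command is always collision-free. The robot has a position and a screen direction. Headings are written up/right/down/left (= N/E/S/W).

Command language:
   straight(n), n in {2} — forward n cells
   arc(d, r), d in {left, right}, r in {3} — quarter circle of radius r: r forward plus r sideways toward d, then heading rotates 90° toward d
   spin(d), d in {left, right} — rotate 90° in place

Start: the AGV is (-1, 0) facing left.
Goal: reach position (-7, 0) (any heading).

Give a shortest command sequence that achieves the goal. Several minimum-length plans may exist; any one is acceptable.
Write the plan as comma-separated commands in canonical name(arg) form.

spin(right), arc(left, 3), arc(left, 3)

from: (-1, 0) facing left
t=1 spin(right) ⇒ (-1, 0) facing up
t=2 arc(left, 3) ⇒ (-4, 3) facing left
t=3 arc(left, 3) ⇒ (-7, 0) facing down
minimal: 3 command(s), checked below 3.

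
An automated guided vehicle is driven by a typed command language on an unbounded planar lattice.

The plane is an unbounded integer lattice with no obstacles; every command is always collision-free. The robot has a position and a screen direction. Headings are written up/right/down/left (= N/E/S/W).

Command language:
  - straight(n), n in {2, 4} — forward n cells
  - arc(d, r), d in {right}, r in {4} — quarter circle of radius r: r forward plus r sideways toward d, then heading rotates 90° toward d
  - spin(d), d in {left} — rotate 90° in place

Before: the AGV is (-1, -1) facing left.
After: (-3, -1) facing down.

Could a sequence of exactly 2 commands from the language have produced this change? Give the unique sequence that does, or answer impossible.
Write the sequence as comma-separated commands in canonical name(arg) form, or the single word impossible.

key: cell and facing (now S) both changed — the 2 commands mix motion and turning
t0: (-1, -1) facing left
[1] after straight(2): (-3, -1) facing left
[2] after spin(left): (-3, -1) facing down
all 16 alternatives checked — unique.

straight(2), spin(left)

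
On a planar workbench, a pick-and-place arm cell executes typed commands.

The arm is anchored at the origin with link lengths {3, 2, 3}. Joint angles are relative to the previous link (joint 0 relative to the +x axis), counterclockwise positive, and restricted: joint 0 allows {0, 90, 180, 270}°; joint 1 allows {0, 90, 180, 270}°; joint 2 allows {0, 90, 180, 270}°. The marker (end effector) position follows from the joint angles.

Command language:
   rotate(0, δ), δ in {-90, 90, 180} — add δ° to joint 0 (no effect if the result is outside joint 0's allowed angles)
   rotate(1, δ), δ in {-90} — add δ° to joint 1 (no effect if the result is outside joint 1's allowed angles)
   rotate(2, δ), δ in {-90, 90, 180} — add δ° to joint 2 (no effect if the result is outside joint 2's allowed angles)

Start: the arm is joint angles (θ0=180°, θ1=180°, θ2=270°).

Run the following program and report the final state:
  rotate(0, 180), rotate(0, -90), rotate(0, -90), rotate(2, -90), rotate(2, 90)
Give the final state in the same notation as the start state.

from: joint angles (θ0=180°, θ1=180°, θ2=270°)
t=1 rotate(0, 180) ⇒ joint angles (θ0=0°, θ1=180°, θ2=270°)
t=2 rotate(0, -90) ⇒ joint angles (θ0=270°, θ1=180°, θ2=270°)
t=3 rotate(0, -90) ⇒ joint angles (θ0=180°, θ1=180°, θ2=270°)
t=4 rotate(2, -90) ⇒ joint angles (θ0=180°, θ1=180°, θ2=180°)
t=5 rotate(2, 90) ⇒ joint angles (θ0=180°, θ1=180°, θ2=270°)

joint angles (θ0=180°, θ1=180°, θ2=270°)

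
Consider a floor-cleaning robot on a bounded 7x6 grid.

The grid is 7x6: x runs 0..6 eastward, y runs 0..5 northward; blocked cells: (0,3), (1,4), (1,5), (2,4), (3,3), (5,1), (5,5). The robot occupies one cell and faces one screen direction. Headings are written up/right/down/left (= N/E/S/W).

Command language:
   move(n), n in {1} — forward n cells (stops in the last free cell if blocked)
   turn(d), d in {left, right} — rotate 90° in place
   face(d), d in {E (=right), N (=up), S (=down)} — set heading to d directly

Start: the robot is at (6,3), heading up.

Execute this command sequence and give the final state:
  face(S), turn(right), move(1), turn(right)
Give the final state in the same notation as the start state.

initial: at (6,3), heading up
step 1 (face(S)): at (6,3), heading down
step 2 (turn(right)): at (6,3), heading left
step 3 (move(1)): at (5,3), heading left
step 4 (turn(right)): at (5,3), heading up

at (5,3), heading up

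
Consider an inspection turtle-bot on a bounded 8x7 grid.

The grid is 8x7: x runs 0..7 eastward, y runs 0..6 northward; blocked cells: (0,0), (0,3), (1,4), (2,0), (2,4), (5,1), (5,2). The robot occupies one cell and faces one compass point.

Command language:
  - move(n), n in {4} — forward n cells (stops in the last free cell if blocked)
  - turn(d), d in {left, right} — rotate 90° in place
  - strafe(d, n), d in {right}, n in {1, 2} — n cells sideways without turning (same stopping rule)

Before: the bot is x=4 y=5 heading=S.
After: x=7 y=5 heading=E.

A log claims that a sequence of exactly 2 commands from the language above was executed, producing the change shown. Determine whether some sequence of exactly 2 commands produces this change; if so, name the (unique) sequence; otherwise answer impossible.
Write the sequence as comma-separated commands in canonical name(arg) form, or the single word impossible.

key: order matters: swapping turn(left) and move(4) lands elsewhere
initial: x=4 y=5 heading=S
step 1 (turn(left)): x=4 y=5 heading=E
step 2 (move(4)): x=7 y=5 heading=E
uniquely the one of 25 2-step routes that fits.

turn(left), move(4)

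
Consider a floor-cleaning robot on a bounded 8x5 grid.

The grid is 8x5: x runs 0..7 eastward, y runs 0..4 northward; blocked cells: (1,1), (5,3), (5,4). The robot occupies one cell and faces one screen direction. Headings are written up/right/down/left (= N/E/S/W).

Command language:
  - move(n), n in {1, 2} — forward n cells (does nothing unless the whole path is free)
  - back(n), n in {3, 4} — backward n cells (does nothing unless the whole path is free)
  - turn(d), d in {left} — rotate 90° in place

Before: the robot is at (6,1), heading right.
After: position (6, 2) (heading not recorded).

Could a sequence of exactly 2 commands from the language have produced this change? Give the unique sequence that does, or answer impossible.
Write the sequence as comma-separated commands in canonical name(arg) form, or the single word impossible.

key: order matters: swapping turn(left) and move(1) lands elsewhere
begin: at (6,1), heading right
[1] after turn(left): at (6,1), heading up
[2] after move(1): at (6,2), heading up
no rival 2-sequence matches.

turn(left), move(1)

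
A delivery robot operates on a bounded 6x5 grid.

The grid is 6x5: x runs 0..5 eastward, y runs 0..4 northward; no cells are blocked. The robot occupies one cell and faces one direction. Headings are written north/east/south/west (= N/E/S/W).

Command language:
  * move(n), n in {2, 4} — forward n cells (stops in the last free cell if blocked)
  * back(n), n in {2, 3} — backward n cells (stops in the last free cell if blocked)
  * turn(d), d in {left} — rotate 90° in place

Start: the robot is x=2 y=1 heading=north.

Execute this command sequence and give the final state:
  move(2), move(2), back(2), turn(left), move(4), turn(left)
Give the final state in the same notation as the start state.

initial: x=2 y=1 heading=north
t=1 move(2) ⇒ x=2 y=3 heading=north
t=2 move(2) ⇒ x=2 y=4 heading=north
t=3 back(2) ⇒ x=2 y=2 heading=north
t=4 turn(left) ⇒ x=2 y=2 heading=west
t=5 move(4) ⇒ x=0 y=2 heading=west
t=6 turn(left) ⇒ x=0 y=2 heading=south

x=0 y=2 heading=south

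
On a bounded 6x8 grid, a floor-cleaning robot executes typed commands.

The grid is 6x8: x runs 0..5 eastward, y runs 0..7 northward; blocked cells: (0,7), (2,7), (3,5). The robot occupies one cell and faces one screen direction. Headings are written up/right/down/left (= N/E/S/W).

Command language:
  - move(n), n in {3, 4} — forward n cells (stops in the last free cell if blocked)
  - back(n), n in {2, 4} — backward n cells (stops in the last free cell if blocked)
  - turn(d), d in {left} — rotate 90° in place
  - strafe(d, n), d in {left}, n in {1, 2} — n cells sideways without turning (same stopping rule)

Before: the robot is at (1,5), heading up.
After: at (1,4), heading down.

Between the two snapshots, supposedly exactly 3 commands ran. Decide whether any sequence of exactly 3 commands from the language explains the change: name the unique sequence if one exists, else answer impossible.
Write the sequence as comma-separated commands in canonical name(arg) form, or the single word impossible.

turn(left), strafe(left, 1), turn(left)

key: position moved to (1,4) AND the heading swung to S — translation plus rotation needed
begin: at (1,5), heading up
[1] after turn(left): at (1,5), heading left
[2] after strafe(left, 1): at (1,4), heading left
[3] after turn(left): at (1,4), heading down
all 343 alternatives checked — unique.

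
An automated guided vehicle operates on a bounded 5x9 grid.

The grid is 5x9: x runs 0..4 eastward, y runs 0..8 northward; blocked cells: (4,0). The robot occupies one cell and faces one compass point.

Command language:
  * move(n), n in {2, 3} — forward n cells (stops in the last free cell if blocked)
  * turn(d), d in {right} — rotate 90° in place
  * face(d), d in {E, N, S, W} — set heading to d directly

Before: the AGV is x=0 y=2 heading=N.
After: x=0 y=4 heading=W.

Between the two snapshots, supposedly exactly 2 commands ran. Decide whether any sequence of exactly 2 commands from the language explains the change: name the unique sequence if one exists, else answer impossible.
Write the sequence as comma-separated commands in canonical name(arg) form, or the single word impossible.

move(2), face(W)

key: position moved to (0,4) AND the heading swung to W — translation plus rotation needed
initial: x=0 y=2 heading=N
1. move(2) → x=0 y=4 heading=N
2. face(W) → x=0 y=4 heading=W
uniquely the one of 49 2-step routes that fits.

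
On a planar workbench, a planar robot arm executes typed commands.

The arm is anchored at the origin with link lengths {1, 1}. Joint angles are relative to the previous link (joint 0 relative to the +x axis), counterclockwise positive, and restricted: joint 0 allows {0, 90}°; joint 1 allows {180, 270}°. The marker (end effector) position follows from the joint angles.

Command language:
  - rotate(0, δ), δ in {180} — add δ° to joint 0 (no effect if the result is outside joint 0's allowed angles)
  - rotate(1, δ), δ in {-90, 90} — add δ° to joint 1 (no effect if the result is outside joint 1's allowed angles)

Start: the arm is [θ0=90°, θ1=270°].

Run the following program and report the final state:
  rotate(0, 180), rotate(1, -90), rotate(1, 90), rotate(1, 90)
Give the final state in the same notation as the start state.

[θ0=90°, θ1=270°]

initial: [θ0=90°, θ1=270°]
1. rotate(0, 180) → [θ0=90°, θ1=270°]
2. rotate(1, -90) → [θ0=90°, θ1=180°]
3. rotate(1, 90) → [θ0=90°, θ1=270°]
4. rotate(1, 90) → [θ0=90°, θ1=270°]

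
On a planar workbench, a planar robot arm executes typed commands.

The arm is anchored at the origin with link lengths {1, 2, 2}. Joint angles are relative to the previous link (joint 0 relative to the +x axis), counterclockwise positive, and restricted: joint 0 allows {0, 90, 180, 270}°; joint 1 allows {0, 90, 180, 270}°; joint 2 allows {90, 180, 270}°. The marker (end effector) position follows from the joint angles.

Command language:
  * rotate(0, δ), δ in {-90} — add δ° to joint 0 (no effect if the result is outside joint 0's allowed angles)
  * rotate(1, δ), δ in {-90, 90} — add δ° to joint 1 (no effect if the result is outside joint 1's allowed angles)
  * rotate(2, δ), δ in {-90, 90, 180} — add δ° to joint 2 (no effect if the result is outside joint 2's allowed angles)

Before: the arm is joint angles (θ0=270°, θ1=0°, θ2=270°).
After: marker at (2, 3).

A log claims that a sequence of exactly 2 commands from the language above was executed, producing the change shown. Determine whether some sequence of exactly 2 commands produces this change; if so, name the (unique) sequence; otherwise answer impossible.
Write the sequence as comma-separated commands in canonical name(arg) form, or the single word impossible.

rotate(0, -90), rotate(0, -90)

initial: joint angles (θ0=270°, θ1=0°, θ2=270°)
1. rotate(0, -90) → joint angles (θ0=180°, θ1=0°, θ2=270°)
2. rotate(0, -90) → joint angles (θ0=90°, θ1=0°, θ2=270°)
all 36 alternatives checked — unique.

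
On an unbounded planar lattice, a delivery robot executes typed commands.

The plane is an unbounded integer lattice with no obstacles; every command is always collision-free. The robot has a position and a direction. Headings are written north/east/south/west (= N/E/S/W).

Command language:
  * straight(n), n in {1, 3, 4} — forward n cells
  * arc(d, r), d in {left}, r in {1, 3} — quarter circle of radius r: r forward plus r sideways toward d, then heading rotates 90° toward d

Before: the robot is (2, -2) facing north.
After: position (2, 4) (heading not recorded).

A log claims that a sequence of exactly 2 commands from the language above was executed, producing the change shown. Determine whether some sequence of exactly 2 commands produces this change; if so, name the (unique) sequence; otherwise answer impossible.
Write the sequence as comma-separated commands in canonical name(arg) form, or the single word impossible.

t0: (2, -2) facing north
step 1 (straight(3)): (2, 1) facing north
step 2 (straight(3)): (2, 4) facing north
all 25 alternatives checked — unique.

straight(3), straight(3)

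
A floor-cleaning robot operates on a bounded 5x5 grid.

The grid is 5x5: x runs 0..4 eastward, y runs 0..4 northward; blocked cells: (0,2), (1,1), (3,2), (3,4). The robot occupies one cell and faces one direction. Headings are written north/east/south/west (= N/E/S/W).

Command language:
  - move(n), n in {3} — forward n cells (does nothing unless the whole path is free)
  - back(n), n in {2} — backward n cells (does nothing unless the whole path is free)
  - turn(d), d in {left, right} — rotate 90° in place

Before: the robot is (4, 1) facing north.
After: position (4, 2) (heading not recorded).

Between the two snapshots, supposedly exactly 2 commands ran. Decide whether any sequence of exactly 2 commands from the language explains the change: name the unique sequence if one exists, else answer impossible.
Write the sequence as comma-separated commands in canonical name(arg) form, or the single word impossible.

key: running back(2) before move(3) would end elsewhere — order is forced
start: (4, 1) facing north
t=1 move(3) ⇒ (4, 4) facing north
t=2 back(2) ⇒ (4, 2) facing north
uniquely the one of 16 2-step routes that fits.

move(3), back(2)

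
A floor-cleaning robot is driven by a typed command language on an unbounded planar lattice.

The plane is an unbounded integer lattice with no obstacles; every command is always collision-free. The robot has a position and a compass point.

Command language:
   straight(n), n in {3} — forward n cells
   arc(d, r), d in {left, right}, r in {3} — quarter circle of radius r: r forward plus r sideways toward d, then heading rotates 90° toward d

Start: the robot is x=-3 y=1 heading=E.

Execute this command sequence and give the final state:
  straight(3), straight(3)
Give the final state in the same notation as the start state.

x=3 y=1 heading=E

initial: x=-3 y=1 heading=E
step 1 (straight(3)): x=0 y=1 heading=E
step 2 (straight(3)): x=3 y=1 heading=E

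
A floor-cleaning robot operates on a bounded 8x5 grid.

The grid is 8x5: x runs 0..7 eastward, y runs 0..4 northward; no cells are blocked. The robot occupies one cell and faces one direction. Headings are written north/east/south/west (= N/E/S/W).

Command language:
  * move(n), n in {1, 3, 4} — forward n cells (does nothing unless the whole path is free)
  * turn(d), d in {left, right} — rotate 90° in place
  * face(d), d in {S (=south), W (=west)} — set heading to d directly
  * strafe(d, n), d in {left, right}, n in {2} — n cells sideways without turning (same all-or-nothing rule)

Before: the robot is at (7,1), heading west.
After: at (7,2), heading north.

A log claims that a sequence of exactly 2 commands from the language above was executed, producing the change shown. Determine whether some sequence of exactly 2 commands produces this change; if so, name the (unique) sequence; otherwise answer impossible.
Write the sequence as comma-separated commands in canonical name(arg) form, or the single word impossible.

turn(right), move(1)

key: order matters: swapping turn(right) and move(1) lands elsewhere
begin: at (7,1), heading west
[1] after turn(right): at (7,1), heading north
[2] after move(1): at (7,2), heading north
uniquely the one of 81 2-step routes that fits.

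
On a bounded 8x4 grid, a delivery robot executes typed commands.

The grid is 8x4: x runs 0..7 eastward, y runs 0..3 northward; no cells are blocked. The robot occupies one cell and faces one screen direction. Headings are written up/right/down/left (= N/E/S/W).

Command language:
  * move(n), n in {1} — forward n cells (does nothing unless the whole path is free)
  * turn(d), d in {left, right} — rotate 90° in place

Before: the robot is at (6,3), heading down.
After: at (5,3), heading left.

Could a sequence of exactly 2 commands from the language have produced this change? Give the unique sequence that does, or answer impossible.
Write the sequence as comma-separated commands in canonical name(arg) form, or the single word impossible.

turn(right), move(1)

key: cell and facing (now W) both changed — the 2 commands mix motion and turning
begin: at (6,3), heading down
step 1 (turn(right)): at (6,3), heading left
step 2 (move(1)): at (5,3), heading left
no rival 2-sequence matches.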